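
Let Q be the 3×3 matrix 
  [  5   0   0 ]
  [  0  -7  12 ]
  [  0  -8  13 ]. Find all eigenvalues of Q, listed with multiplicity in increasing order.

1, 5, 5

Characteristic polynomial: p(s) = s^3 - 11s^2 + 35s - 25 = (s - 5)^2(s - 1).
Roots (with multiplicity): 1, 5, 5.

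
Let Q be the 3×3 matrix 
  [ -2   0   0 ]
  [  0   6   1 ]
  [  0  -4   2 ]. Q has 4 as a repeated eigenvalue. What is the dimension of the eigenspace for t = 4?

1

Q − 4I = [[-6, 0, 0], [0, 2, 1], [0, -4, -2]].
This matrix has rank 2, so its null space has dimension 3 − 2 = 1.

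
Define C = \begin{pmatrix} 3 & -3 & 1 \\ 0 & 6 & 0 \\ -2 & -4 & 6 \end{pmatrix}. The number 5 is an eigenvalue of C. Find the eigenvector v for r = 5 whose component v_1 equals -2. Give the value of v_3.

-4

C − 5I = [[-2, -3, 1], [0, 1, 0], [-2, -4, 1]].
Solving (C − 5I)v = 0 gives the eigenspace spanned by (-2, 0, -4).
With v_1 = -2, v = (-2, 0, -4), so v_3 = -4.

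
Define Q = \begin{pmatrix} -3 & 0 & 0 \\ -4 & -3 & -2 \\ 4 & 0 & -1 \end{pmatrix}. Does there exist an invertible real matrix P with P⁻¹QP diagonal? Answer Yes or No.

Characteristic polynomial: p(s) = s^3 + 7s^2 + 15s + 9 = (s + 1)(s + 3)^2.
s = -3 has algebraic multiplicity 2; rank(Q + 3I) = 1, so geometric multiplicity = 2.
Every eigenvalue has geometric = algebraic multiplicity, so Q is diagonalizable.

Yes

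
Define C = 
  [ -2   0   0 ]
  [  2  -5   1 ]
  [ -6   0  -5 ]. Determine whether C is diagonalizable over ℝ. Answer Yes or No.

No

Characteristic polynomial: p(t) = t^3 + 12t^2 + 45t + 50 = (t + 2)(t + 5)^2.
t = -5 has algebraic multiplicity 2; rank(C + 5I) = 2, so geometric multiplicity = 1.
Geometric multiplicity < algebraic multiplicity, so C is not diagonalizable.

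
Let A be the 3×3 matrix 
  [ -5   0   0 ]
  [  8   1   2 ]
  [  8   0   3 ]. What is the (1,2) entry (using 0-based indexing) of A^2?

8

Characteristic polynomial: t^3 + t^2 - 17t + 15 = (t - 3)(t - 1)(t + 5), so the eigenvalues are -5, 1, 3.
t=-5: eigenvector (1, -1, -1).
t=1: eigenvector (0, 1, 0).
t=3: eigenvector (0, 1, 1).
P = [[1, 0, 0], [-1, 1, 1], [-1, 0, 1]], D = diag(-5, 1, 3), P⁻¹ = [[1, 0, 0], [0, 1, -1], [1, 0, 1]].
A² = P·diag(25, 1, 9)·P⁻¹ = [[25, 0, 0], [-16, 1, 8], [-16, 0, 9]].
The requested entry is 8.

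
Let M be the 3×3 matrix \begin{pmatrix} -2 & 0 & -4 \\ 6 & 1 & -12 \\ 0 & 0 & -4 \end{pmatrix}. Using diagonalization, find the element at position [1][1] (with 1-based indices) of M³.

Characteristic polynomial: λ^3 + 5λ^2 + 2λ - 8 = (λ - 1)(λ + 2)(λ + 4), so the eigenvalues are -4, -2, 1.
λ=-2: eigenvector (1, -2, 0).
λ=1: eigenvector (0, 1, 0).
λ=-4: eigenvector (2, 0, 1).
P = [[1, 0, 2], [-2, 1, 0], [0, 0, 1]], D = diag(-2, 1, -4), P⁻¹ = [[1, 0, -2], [2, 1, -4], [0, 0, 1]].
M³ = P·diag(-8, 1, -64)·P⁻¹ = [[-8, 0, -112], [18, 1, -36], [0, 0, -64]].
The requested entry is -8.

-8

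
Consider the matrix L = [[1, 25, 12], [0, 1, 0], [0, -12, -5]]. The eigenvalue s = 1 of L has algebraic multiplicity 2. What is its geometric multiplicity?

L − 1I = [[0, 25, 12], [0, 0, 0], [0, -12, -6]].
This matrix has rank 2, so its null space has dimension 3 − 2 = 1.

1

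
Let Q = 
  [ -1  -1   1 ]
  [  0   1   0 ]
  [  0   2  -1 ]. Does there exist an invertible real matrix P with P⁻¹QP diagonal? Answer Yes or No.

No

Characteristic polynomial: p(s) = s^3 + s^2 - s - 1 = (s - 1)(s + 1)^2.
s = -1 has algebraic multiplicity 2; rank(Q + 1I) = 2, so geometric multiplicity = 1.
Geometric multiplicity < algebraic multiplicity, so Q is not diagonalizable.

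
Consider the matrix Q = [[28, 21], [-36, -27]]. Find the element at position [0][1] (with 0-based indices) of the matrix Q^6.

Characteristic polynomial: μ^2 - μ = μ(μ - 1), so the eigenvalues are 0, 1.
μ=0: eigenvector (-3, 4).
μ=1: eigenvector (7, -9).
P = [[-3, 7], [4, -9]], D = diag(0, 1), P⁻¹ = [[9, 7], [4, 3]].
Q⁶ = P·diag(0, 1)·P⁻¹ = [[28, 21], [-36, -27]].
The requested entry is 21.

21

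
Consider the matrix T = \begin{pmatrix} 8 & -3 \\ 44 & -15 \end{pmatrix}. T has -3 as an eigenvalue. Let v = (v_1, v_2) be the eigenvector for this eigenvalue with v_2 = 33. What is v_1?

T + 3I = [[11, -3], [44, -12]].
Solving (T + 3I)v = 0 gives the eigenspace spanned by (9, 33).
With v_2 = 33, v = (9, 33), so v_1 = 9.

9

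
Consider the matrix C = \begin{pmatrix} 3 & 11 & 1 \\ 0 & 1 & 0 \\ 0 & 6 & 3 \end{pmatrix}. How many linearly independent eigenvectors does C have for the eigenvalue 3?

C − 3I = [[0, 11, 1], [0, -2, 0], [0, 6, 0]].
This matrix has rank 2, so its null space has dimension 3 − 2 = 1.

1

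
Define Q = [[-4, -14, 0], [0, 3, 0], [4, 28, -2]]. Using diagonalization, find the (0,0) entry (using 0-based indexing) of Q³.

-64

Characteristic polynomial: r^3 + 3r^2 - 10r - 24 = (r - 3)(r + 2)(r + 4), so the eigenvalues are -4, -2, 3.
r=-2: eigenvector (0, 0, 1).
r=3: eigenvector (-2, 1, 4).
r=-4: eigenvector (1, 0, -2).
P = [[0, -2, 1], [0, 1, 0], [1, 4, -2]], D = diag(-2, 3, -4), P⁻¹ = [[2, 0, 1], [0, 1, 0], [1, 2, 0]].
Q³ = P·diag(-8, 27, -64)·P⁻¹ = [[-64, -182, 0], [0, 27, 0], [112, 364, -8]].
The requested entry is -64.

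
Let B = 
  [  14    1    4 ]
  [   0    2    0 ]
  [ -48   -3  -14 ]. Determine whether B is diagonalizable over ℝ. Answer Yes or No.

Characteristic polynomial: p(μ) = μ^3 - 2μ^2 - 4μ + 8 = (μ - 2)^2(μ + 2).
μ = 2 has algebraic multiplicity 2; rank(B − 2I) = 2, so geometric multiplicity = 1.
Geometric multiplicity < algebraic multiplicity, so B is not diagonalizable.

No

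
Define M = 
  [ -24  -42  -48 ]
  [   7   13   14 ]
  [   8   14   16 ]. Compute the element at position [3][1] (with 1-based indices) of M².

Characteristic polynomial: t^3 - 5t^2 - 6t = t(t - 6)(t + 1), so the eigenvalues are -1, 0, 6.
t=6: eigenvector (3, -1, -1).
t=-1: eigenvector (6, -1, -2).
t=0: eigenvector (-2, 0, 1).
P = [[3, 6, -2], [-1, -1, 0], [-1, -2, 1]], D = diag(6, -1, 0), P⁻¹ = [[-1, -2, -2], [1, 1, 2], [1, 0, 3]].
M² = P·diag(36, 1, 0)·P⁻¹ = [[-102, -210, -204], [35, 71, 70], [34, 70, 68]].
The requested entry is 34.

34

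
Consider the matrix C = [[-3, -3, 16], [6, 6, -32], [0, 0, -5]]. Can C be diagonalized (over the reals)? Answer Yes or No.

Yes

Characteristic polynomial: p(s) = s^3 + 2s^2 - 15s = s(s - 3)(s + 5).
All 3 eigenvalues are distinct, so C is diagonalizable.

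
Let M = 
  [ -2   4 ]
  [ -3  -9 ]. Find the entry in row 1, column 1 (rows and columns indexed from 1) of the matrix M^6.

Characteristic polynomial: t^2 + 11t + 30 = (t + 5)(t + 6), so the eigenvalues are -6, -5.
t=-5: eigenvector (4, -3).
t=-6: eigenvector (-1, 1).
P = [[4, -1], [-3, 1]], D = diag(-5, -6), P⁻¹ = [[1, 1], [3, 4]].
M⁶ = P·diag(15625, 46656)·P⁻¹ = [[-77468, -124124], [93093, 139749]].
The requested entry is -77468.

-77468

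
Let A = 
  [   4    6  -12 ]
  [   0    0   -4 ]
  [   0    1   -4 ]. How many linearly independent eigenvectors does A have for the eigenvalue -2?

A + 2I = [[6, 6, -12], [0, 2, -4], [0, 1, -2]].
This matrix has rank 2, so its null space has dimension 3 − 2 = 1.

1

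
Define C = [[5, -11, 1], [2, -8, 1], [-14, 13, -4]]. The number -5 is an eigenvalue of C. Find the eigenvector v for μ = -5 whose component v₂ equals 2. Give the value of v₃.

C + 5I = [[10, -11, 1], [2, -3, 1], [-14, 13, 1]].
Solving (C + 5I)v = 0 gives the eigenspace spanned by (2, 2, 2).
With v₂ = 2, v = (2, 2, 2), so v₃ = 2.

2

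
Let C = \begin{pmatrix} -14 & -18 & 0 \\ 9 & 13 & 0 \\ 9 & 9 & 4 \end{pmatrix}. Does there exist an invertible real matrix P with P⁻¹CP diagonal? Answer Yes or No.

Yes

Characteristic polynomial: p(t) = t^3 - 3t^2 - 24t + 80 = (t - 4)^2(t + 5).
t = 4 has algebraic multiplicity 2; rank(C − 4I) = 1, so geometric multiplicity = 2.
Every eigenvalue has geometric = algebraic multiplicity, so C is diagonalizable.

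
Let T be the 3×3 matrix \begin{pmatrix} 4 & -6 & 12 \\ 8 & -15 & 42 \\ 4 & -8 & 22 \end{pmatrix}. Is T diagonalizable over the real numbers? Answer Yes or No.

Yes

Characteristic polynomial: p(s) = s^3 - 11s^2 + 34s - 24 = (s - 6)(s - 4)(s - 1).
All 3 eigenvalues are distinct, so T is diagonalizable.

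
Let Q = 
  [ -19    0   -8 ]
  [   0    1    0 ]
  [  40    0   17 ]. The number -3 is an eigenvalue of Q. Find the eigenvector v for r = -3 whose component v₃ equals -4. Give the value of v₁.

Q + 3I = [[-16, 0, -8], [0, 4, 0], [40, 0, 20]].
Solving (Q + 3I)v = 0 gives the eigenspace spanned by (2, 0, -4).
With v₃ = -4, v = (2, 0, -4), so v₁ = 2.

2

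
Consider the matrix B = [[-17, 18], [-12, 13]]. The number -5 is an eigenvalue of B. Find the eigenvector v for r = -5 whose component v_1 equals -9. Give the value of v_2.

-6

B + 5I = [[-12, 18], [-12, 18]].
Solving (B + 5I)v = 0 gives the eigenspace spanned by (-9, -6).
With v_1 = -9, v = (-9, -6), so v_2 = -6.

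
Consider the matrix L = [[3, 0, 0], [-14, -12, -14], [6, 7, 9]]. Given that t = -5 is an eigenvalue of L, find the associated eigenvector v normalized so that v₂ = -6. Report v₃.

L + 5I = [[8, 0, 0], [-14, -7, -14], [6, 7, 14]].
Solving (L + 5I)v = 0 gives the eigenspace spanned by (0, -6, 3).
With v₂ = -6, v = (0, -6, 3), so v₃ = 3.

3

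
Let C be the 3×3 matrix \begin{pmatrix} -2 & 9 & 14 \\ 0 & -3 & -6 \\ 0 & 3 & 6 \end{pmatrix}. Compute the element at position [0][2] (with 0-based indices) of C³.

Characteristic polynomial: μ^3 - μ^2 - 6μ = μ(μ - 3)(μ + 2), so the eigenvalues are -2, 0, 3.
μ=3: eigenvector (-1, 1, -1).
μ=-2: eigenvector (1, 0, 0).
μ=0: eigenvector (2, 2, -1).
P = [[-1, 1, 2], [1, 0, 2], [-1, 0, -1]], D = diag(3, -2, 0), P⁻¹ = [[0, -1, -2], [1, -3, -4], [0, 1, 1]].
C³ = P·diag(27, -8, 0)·P⁻¹ = [[-8, 51, 86], [0, -27, -54], [0, 27, 54]].
The requested entry is 86.

86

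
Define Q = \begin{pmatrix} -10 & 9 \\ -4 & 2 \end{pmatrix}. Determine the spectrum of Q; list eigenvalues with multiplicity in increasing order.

-4, -4

Characteristic polynomial: p(λ) = λ^2 + 8λ + 16 = (λ + 4)^2.
Roots (with multiplicity): -4, -4.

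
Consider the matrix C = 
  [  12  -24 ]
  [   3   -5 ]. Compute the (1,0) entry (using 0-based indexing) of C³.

111

Characteristic polynomial: μ^2 - 7μ + 12 = (μ - 4)(μ - 3), so the eigenvalues are 3, 4.
μ=3: eigenvector (-8, -3).
μ=4: eigenvector (3, 1).
P = [[-8, 3], [-3, 1]], D = diag(3, 4), P⁻¹ = [[1, -3], [3, -8]].
C³ = P·diag(27, 64)·P⁻¹ = [[360, -888], [111, -269]].
The requested entry is 111.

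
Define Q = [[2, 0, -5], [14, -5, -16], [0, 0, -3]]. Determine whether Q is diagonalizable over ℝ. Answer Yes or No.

Yes

Characteristic polynomial: p(μ) = μ^3 + 6μ^2 - μ - 30 = (μ - 2)(μ + 3)(μ + 5).
All 3 eigenvalues are distinct, so Q is diagonalizable.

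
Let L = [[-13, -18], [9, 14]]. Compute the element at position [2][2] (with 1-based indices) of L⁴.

Characteristic polynomial: s^2 - s - 20 = (s - 5)(s + 4), so the eigenvalues are -4, 5.
s=-4: eigenvector (2, -1).
s=5: eigenvector (1, -1).
P = [[2, 1], [-1, -1]], D = diag(-4, 5), P⁻¹ = [[1, 1], [-1, -2]].
L⁴ = P·diag(256, 625)·P⁻¹ = [[-113, -738], [369, 994]].
The requested entry is 994.

994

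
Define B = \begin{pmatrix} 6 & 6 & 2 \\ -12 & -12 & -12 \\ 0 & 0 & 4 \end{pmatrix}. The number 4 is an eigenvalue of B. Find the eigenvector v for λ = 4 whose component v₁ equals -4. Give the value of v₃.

4

B − 4I = [[2, 6, 2], [-12, -16, -12], [0, 0, 0]].
Solving (B − 4I)v = 0 gives the eigenspace spanned by (-4, 0, 4).
With v₁ = -4, v = (-4, 0, 4), so v₃ = 4.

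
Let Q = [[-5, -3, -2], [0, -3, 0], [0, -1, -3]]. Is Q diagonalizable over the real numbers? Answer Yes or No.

Characteristic polynomial: p(s) = s^3 + 11s^2 + 39s + 45 = (s + 3)^2(s + 5).
s = -3 has algebraic multiplicity 2; rank(Q + 3I) = 2, so geometric multiplicity = 1.
Geometric multiplicity < algebraic multiplicity, so Q is not diagonalizable.

No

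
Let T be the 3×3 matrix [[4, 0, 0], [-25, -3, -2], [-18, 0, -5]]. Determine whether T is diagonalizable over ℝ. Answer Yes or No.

Characteristic polynomial: p(λ) = λ^3 + 4λ^2 - 17λ - 60 = (λ - 4)(λ + 3)(λ + 5).
All 3 eigenvalues are distinct, so T is diagonalizable.

Yes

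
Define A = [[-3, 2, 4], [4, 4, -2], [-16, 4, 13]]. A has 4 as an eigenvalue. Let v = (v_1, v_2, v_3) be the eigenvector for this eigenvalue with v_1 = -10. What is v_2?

5

A − 4I = [[-7, 2, 4], [4, 0, -2], [-16, 4, 9]].
Solving (A − 4I)v = 0 gives the eigenspace spanned by (-10, 5, -20).
With v_1 = -10, v = (-10, 5, -20), so v_2 = 5.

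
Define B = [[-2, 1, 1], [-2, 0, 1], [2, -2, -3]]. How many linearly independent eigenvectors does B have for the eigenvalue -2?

1

B + 2I = [[0, 1, 1], [-2, 2, 1], [2, -2, -1]].
This matrix has rank 2, so its null space has dimension 3 − 2 = 1.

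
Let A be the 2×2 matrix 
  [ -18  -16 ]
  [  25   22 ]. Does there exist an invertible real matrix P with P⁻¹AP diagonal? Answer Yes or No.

Characteristic polynomial: p(r) = r^2 - 4r + 4 = (r - 2)^2.
r = 2 has algebraic multiplicity 2; rank(A − 2I) = 1, so geometric multiplicity = 1.
Geometric multiplicity < algebraic multiplicity, so A is not diagonalizable.

No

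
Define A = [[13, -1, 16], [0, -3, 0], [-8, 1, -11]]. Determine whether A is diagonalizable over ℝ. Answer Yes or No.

Characteristic polynomial: p(s) = s^3 + s^2 - 21s - 45 = (s - 5)(s + 3)^2.
s = -3 has algebraic multiplicity 2; rank(A + 3I) = 2, so geometric multiplicity = 1.
Geometric multiplicity < algebraic multiplicity, so A is not diagonalizable.

No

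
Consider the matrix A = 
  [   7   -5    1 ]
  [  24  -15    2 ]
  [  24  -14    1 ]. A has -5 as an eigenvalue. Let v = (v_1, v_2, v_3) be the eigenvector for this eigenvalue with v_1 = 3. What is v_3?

A + 5I = [[12, -5, 1], [24, -10, 2], [24, -14, 6]].
Solving (A + 5I)v = 0 gives the eigenspace spanned by (3, 9, 9).
With v_1 = 3, v = (3, 9, 9), so v_3 = 9.

9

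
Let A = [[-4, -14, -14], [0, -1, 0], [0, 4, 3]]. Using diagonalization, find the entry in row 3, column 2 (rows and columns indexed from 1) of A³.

28

Characteristic polynomial: λ^3 + 2λ^2 - 11λ - 12 = (λ - 3)(λ + 1)(λ + 4), so the eigenvalues are -4, -1, 3.
λ=-4: eigenvector (1, 0, 0).
λ=3: eigenvector (-2, 0, 1).
λ=-1: eigenvector (0, -1, 1).
P = [[1, -2, 0], [0, 0, -1], [0, 1, 1]], D = diag(-4, 3, -1), P⁻¹ = [[1, 2, 2], [0, 1, 1], [0, -1, 0]].
A³ = P·diag(-64, 27, -1)·P⁻¹ = [[-64, -182, -182], [0, -1, 0], [0, 28, 27]].
The requested entry is 28.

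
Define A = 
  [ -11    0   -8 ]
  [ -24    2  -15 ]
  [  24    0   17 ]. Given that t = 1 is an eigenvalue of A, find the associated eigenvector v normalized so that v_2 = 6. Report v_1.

4

A − 1I = [[-12, 0, -8], [-24, 1, -15], [24, 0, 16]].
Solving (A − 1I)v = 0 gives the eigenspace spanned by (4, 6, -6).
With v_2 = 6, v = (4, 6, -6), so v_1 = 4.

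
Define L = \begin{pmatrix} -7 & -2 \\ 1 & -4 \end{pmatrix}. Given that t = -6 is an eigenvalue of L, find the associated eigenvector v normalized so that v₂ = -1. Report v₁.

2

L + 6I = [[-1, -2], [1, 2]].
Solving (L + 6I)v = 0 gives the eigenspace spanned by (2, -1).
With v₂ = -1, v = (2, -1), so v₁ = 2.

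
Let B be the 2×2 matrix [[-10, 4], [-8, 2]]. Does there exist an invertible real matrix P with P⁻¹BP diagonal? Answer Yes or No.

Yes

Characteristic polynomial: p(μ) = μ^2 + 8μ + 12 = (μ + 2)(μ + 6).
All 2 eigenvalues are distinct, so B is diagonalizable.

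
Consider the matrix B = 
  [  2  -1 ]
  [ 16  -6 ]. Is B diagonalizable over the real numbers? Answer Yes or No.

No

Characteristic polynomial: p(μ) = μ^2 + 4μ + 4 = (μ + 2)^2.
μ = -2 has algebraic multiplicity 2; rank(B + 2I) = 1, so geometric multiplicity = 1.
Geometric multiplicity < algebraic multiplicity, so B is not diagonalizable.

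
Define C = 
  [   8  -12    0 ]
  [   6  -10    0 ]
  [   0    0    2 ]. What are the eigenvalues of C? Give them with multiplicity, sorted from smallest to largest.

-4, 2, 2

Characteristic polynomial: p(μ) = μ^3 - 12μ + 16 = (μ - 2)^2(μ + 4).
Roots (with multiplicity): -4, 2, 2.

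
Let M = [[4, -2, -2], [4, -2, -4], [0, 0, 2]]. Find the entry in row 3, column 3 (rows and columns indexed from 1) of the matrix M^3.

Characteristic polynomial: s^3 - 4s^2 + 4s = s(s - 2)^2, so the eigenvalues are 0, 2, 2.
s=0: eigenvector (-1, -2, 0).
s=2: eigenvector (1, 1, 0).
s=2: eigenvector (-1, -2, 1).
P = [[-1, 1, -1], [-2, 1, -2], [0, 0, 1]], D = diag(0, 2, 2), P⁻¹ = [[1, -1, -1], [2, -1, 0], [0, 0, 1]].
M³ = P·diag(0, 8, 8)·P⁻¹ = [[16, -8, -8], [16, -8, -16], [0, 0, 8]].
The requested entry is 8.

8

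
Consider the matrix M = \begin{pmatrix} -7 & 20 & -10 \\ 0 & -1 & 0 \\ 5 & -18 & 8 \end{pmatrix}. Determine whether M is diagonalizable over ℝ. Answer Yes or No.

Yes

Characteristic polynomial: p(s) = s^3 - 7s - 6 = (s - 3)(s + 1)(s + 2).
All 3 eigenvalues are distinct, so M is diagonalizable.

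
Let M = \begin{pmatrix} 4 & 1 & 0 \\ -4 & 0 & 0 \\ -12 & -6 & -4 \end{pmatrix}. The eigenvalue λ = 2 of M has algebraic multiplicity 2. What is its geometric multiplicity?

1

M − 2I = [[2, 1, 0], [-4, -2, 0], [-12, -6, -6]].
This matrix has rank 2, so its null space has dimension 3 − 2 = 1.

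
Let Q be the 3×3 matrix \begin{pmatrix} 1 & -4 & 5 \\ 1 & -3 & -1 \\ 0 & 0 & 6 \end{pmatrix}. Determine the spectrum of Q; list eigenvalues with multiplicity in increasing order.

Characteristic polynomial: p(r) = r^3 - 4r^2 - 11r - 6 = (r - 6)(r + 1)^2.
Roots (with multiplicity): -1, -1, 6.

-1, -1, 6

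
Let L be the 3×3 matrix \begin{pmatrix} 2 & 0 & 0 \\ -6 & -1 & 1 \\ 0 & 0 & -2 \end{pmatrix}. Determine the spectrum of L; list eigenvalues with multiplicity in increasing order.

-2, -1, 2

Characteristic polynomial: p(t) = t^3 + t^2 - 4t - 4 = (t - 2)(t + 1)(t + 2).
Roots (with multiplicity): -2, -1, 2.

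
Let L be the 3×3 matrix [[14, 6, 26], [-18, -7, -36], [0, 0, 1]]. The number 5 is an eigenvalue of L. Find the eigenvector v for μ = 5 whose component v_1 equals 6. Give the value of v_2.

L − 5I = [[9, 6, 26], [-18, -12, -36], [0, 0, -4]].
Solving (L − 5I)v = 0 gives the eigenspace spanned by (6, -9, 0).
With v_1 = 6, v = (6, -9, 0), so v_2 = -9.

-9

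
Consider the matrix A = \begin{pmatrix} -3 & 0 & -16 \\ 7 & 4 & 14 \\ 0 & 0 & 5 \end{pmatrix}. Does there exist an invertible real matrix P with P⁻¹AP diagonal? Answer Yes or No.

Characteristic polynomial: p(s) = s^3 - 6s^2 - 7s + 60 = (s - 5)(s - 4)(s + 3).
All 3 eigenvalues are distinct, so A is diagonalizable.

Yes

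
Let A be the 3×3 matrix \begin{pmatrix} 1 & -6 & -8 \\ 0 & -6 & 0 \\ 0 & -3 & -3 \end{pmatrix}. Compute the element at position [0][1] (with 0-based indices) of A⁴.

Characteristic polynomial: t^3 + 8t^2 + 9t - 18 = (t - 1)(t + 3)(t + 6), so the eigenvalues are -6, -3, 1.
t=1: eigenvector (1, 0, 0).
t=-6: eigenvector (2, 1, 1).
t=-3: eigenvector (2, 0, 1).
P = [[1, 2, 2], [0, 1, 0], [0, 1, 1]], D = diag(1, -6, -3), P⁻¹ = [[1, 0, -2], [0, 1, 0], [0, -1, 1]].
A⁴ = P·diag(1, 1296, 81)·P⁻¹ = [[1, 2430, 160], [0, 1296, 0], [0, 1215, 81]].
The requested entry is 2430.

2430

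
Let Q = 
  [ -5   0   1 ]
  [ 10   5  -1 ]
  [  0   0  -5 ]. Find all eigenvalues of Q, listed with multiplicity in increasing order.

Characteristic polynomial: p(λ) = λ^3 + 5λ^2 - 25λ - 125 = (λ - 5)(λ + 5)^2.
Roots (with multiplicity): -5, -5, 5.

-5, -5, 5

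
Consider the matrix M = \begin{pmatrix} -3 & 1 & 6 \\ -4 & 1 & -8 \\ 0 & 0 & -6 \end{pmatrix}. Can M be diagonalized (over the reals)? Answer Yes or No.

No

Characteristic polynomial: p(s) = s^3 + 8s^2 + 13s + 6 = (s + 1)^2(s + 6).
s = -1 has algebraic multiplicity 2; rank(M + 1I) = 2, so geometric multiplicity = 1.
Geometric multiplicity < algebraic multiplicity, so M is not diagonalizable.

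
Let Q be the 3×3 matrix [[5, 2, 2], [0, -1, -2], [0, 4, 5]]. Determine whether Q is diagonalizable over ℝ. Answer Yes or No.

Yes

Characteristic polynomial: p(r) = r^3 - 9r^2 + 23r - 15 = (r - 5)(r - 3)(r - 1).
All 3 eigenvalues are distinct, so Q is diagonalizable.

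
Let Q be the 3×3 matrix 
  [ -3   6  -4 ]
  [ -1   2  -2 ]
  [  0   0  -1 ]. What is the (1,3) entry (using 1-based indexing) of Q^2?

4

Characteristic polynomial: r^3 + 2r^2 + r = r(r + 1)^2, so the eigenvalues are -1, -1, 0.
r=0: eigenvector (2, 1, 0).
r=-1: eigenvector (3, 1, 0).
r=-1: eigenvector (4, 2, 1).
P = [[2, 3, 4], [1, 1, 2], [0, 0, 1]], D = diag(0, -1, -1), P⁻¹ = [[-1, 3, -2], [1, -2, 0], [0, 0, 1]].
Q² = P·diag(0, 1, 1)·P⁻¹ = [[3, -6, 4], [1, -2, 2], [0, 0, 1]].
The requested entry is 4.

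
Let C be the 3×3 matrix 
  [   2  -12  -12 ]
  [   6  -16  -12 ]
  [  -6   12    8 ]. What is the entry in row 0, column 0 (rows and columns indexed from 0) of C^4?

16

Characteristic polynomial: λ^3 + 6λ^2 - 32 = (λ - 2)(λ + 4)^2, so the eigenvalues are -4, -4, 2.
λ=2: eigenvector (1, 1, -1).
λ=-4: eigenvector (2, 3, -2).
λ=-4: eigenvector (0, -1, 1).
P = [[1, 2, 0], [1, 3, -1], [-1, -2, 1]], D = diag(2, -4, -4), P⁻¹ = [[1, -2, -2], [0, 1, 1], [1, 0, 1]].
C⁴ = P·diag(16, 256, 256)·P⁻¹ = [[16, 480, 480], [-240, 736, 480], [240, -480, -224]].
The requested entry is 16.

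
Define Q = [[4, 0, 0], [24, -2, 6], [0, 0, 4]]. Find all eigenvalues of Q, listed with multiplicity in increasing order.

Characteristic polynomial: p(λ) = λ^3 - 6λ^2 + 32 = (λ - 4)^2(λ + 2).
Roots (with multiplicity): -2, 4, 4.

-2, 4, 4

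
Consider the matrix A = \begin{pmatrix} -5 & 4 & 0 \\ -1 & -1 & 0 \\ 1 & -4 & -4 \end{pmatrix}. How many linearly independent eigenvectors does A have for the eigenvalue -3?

1

A + 3I = [[-2, 4, 0], [-1, 2, 0], [1, -4, -1]].
This matrix has rank 2, so its null space has dimension 3 − 2 = 1.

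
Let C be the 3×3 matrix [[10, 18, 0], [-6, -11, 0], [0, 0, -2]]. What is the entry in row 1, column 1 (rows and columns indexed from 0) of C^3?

Characteristic polynomial: λ^3 + 3λ^2 - 4 = (λ - 1)(λ + 2)^2, so the eigenvalues are -2, -2, 1.
λ=-2: eigenvector (-3, 2, 0).
λ=-2: eigenvector (0, 0, 1).
λ=1: eigenvector (-2, 1, 0).
P = [[-3, 0, -2], [2, 0, 1], [0, 1, 0]], D = diag(-2, -2, 1), P⁻¹ = [[1, 2, 0], [0, 0, 1], [-2, -3, 0]].
C³ = P·diag(-8, -8, 1)·P⁻¹ = [[28, 54, 0], [-18, -35, 0], [0, 0, -8]].
The requested entry is -35.

-35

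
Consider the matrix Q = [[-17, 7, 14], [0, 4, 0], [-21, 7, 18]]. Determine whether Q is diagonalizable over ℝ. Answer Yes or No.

Characteristic polynomial: p(s) = s^3 - 5s^2 - 8s + 48 = (s - 4)^2(s + 3).
s = 4 has algebraic multiplicity 2; rank(Q − 4I) = 1, so geometric multiplicity = 2.
Every eigenvalue has geometric = algebraic multiplicity, so Q is diagonalizable.

Yes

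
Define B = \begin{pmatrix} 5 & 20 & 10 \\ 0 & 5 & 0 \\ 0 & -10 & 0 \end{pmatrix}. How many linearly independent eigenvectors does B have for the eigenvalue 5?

B − 5I = [[0, 20, 10], [0, 0, 0], [0, -10, -5]].
This matrix has rank 1, so its null space has dimension 3 − 1 = 2.

2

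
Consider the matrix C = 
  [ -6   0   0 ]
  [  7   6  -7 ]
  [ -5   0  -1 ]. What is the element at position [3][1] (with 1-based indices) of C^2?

35

Characteristic polynomial: μ^3 + μ^2 - 36μ - 36 = (μ - 6)(μ + 1)(μ + 6), so the eigenvalues are -6, -1, 6.
μ=-6: eigenvector (1, 0, 1).
μ=6: eigenvector (0, 1, 0).
μ=-1: eigenvector (0, 1, 1).
P = [[1, 0, 0], [0, 1, 1], [1, 0, 1]], D = diag(-6, 6, -1), P⁻¹ = [[1, 0, 0], [1, 1, -1], [-1, 0, 1]].
C² = P·diag(36, 36, 1)·P⁻¹ = [[36, 0, 0], [35, 36, -35], [35, 0, 1]].
The requested entry is 35.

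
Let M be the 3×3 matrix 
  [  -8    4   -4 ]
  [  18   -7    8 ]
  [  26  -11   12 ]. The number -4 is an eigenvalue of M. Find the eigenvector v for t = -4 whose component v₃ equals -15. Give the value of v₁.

5

M + 4I = [[-4, 4, -4], [18, -3, 8], [26, -11, 16]].
Solving (M + 4I)v = 0 gives the eigenspace spanned by (5, -10, -15).
With v₃ = -15, v = (5, -10, -15), so v₁ = 5.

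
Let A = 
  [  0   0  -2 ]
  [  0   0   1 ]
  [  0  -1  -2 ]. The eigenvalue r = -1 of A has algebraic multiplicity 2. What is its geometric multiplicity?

1

A + 1I = [[1, 0, -2], [0, 1, 1], [0, -1, -1]].
This matrix has rank 2, so its null space has dimension 3 − 2 = 1.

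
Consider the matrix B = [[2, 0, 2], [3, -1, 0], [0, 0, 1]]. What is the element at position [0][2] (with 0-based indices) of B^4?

30

Characteristic polynomial: λ^3 - 2λ^2 - λ + 2 = (λ - 2)(λ - 1)(λ + 1), so the eigenvalues are -1, 1, 2.
λ=2: eigenvector (1, 1, 0).
λ=-1: eigenvector (0, 1, 0).
λ=1: eigenvector (-2, -3, 1).
P = [[1, 0, -2], [1, 1, -3], [0, 0, 1]], D = diag(2, -1, 1), P⁻¹ = [[1, 0, 2], [-1, 1, 1], [0, 0, 1]].
B⁴ = P·diag(16, 1, 1)·P⁻¹ = [[16, 0, 30], [15, 1, 30], [0, 0, 1]].
The requested entry is 30.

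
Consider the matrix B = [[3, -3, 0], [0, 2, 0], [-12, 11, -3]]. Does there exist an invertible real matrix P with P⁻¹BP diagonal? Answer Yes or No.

Characteristic polynomial: p(s) = s^3 - 2s^2 - 9s + 18 = (s - 3)(s - 2)(s + 3).
All 3 eigenvalues are distinct, so B is diagonalizable.

Yes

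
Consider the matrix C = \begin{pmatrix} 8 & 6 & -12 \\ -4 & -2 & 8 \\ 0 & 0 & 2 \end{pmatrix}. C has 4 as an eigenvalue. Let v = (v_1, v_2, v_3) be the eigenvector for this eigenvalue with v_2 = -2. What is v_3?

0

C − 4I = [[4, 6, -12], [-4, -6, 8], [0, 0, -2]].
Solving (C − 4I)v = 0 gives the eigenspace spanned by (3, -2, 0).
With v_2 = -2, v = (3, -2, 0), so v_3 = 0.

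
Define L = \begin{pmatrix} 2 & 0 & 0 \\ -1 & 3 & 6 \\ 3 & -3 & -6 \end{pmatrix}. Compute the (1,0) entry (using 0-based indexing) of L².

Characteristic polynomial: λ^3 + λ^2 - 6λ = λ(λ - 2)(λ + 3), so the eigenvalues are -3, 0, 2.
λ=2: eigenvector (1, 1, 0).
λ=0: eigenvector (0, 2, -1).
λ=-3: eigenvector (0, -1, 1).
P = [[1, 0, 0], [1, 2, -1], [0, -1, 1]], D = diag(2, 0, -3), P⁻¹ = [[1, 0, 0], [-1, 1, 1], [-1, 1, 2]].
L² = P·diag(4, 0, 9)·P⁻¹ = [[4, 0, 0], [13, -9, -18], [-9, 9, 18]].
The requested entry is 13.

13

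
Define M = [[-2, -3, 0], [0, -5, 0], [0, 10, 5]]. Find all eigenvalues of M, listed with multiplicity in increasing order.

-5, -2, 5

Characteristic polynomial: p(μ) = μ^3 + 2μ^2 - 25μ - 50 = (μ - 5)(μ + 2)(μ + 5).
Roots (with multiplicity): -5, -2, 5.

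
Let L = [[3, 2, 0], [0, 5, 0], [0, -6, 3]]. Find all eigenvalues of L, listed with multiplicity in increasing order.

Characteristic polynomial: p(r) = r^3 - 11r^2 + 39r - 45 = (r - 5)(r - 3)^2.
Roots (with multiplicity): 3, 3, 5.

3, 3, 5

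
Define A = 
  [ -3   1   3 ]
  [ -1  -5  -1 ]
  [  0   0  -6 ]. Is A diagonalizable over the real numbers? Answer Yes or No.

Characteristic polynomial: p(t) = t^3 + 14t^2 + 64t + 96 = (t + 4)^2(t + 6).
t = -4 has algebraic multiplicity 2; rank(A + 4I) = 2, so geometric multiplicity = 1.
Geometric multiplicity < algebraic multiplicity, so A is not diagonalizable.

No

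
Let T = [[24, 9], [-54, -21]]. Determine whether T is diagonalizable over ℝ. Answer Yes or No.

Characteristic polynomial: p(r) = r^2 - 3r - 18 = (r - 6)(r + 3).
All 2 eigenvalues are distinct, so T is diagonalizable.

Yes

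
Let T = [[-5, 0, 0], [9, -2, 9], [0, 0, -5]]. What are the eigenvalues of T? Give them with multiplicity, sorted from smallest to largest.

-5, -5, -2

Characteristic polynomial: p(s) = s^3 + 12s^2 + 45s + 50 = (s + 2)(s + 5)^2.
Roots (with multiplicity): -5, -5, -2.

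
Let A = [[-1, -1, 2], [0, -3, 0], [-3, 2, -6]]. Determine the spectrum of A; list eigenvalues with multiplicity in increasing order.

Characteristic polynomial: p(t) = t^3 + 10t^2 + 33t + 36 = (t + 3)^2(t + 4).
Roots (with multiplicity): -4, -3, -3.

-4, -3, -3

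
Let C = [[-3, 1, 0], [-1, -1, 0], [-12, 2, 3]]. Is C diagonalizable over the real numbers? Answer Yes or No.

Characteristic polynomial: p(t) = t^3 + t^2 - 8t - 12 = (t - 3)(t + 2)^2.
t = -2 has algebraic multiplicity 2; rank(C + 2I) = 2, so geometric multiplicity = 1.
Geometric multiplicity < algebraic multiplicity, so C is not diagonalizable.

No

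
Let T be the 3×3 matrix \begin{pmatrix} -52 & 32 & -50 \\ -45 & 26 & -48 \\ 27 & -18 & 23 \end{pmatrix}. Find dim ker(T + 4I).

T + 4I = [[-48, 32, -50], [-45, 30, -48], [27, -18, 27]].
This matrix has rank 2, so its null space has dimension 3 − 2 = 1.

1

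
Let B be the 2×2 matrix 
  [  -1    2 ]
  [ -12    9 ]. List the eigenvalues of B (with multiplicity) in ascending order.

3, 5

Characteristic polynomial: p(r) = r^2 - 8r + 15 = (r - 5)(r - 3).
Roots (with multiplicity): 3, 5.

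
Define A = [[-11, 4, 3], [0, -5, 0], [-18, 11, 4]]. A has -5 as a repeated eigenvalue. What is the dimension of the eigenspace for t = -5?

1

A + 5I = [[-6, 4, 3], [0, 0, 0], [-18, 11, 9]].
This matrix has rank 2, so its null space has dimension 3 − 2 = 1.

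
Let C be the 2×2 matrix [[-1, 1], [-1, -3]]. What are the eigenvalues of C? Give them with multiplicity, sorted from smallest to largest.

Characteristic polynomial: p(λ) = λ^2 + 4λ + 4 = (λ + 2)^2.
Roots (with multiplicity): -2, -2.

-2, -2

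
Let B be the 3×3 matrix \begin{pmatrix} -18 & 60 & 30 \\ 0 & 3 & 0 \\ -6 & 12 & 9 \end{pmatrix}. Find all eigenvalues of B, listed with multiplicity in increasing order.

-6, -3, 3

Characteristic polynomial: p(μ) = μ^3 + 6μ^2 - 9μ - 54 = (μ - 3)(μ + 3)(μ + 6).
Roots (with multiplicity): -6, -3, 3.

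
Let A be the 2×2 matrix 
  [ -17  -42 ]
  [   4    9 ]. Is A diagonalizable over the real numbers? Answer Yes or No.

Characteristic polynomial: p(μ) = μ^2 + 8μ + 15 = (μ + 3)(μ + 5).
All 2 eigenvalues are distinct, so A is diagonalizable.

Yes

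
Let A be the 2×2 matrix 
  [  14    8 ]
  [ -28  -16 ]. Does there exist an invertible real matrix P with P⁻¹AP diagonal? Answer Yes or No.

Yes

Characteristic polynomial: p(s) = s^2 + 2s = s(s + 2).
All 2 eigenvalues are distinct, so A is diagonalizable.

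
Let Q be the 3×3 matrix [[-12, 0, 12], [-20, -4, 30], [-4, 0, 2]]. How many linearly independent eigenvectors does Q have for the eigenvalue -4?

2

Q + 4I = [[-8, 0, 12], [-20, 0, 30], [-4, 0, 6]].
This matrix has rank 1, so its null space has dimension 3 − 1 = 2.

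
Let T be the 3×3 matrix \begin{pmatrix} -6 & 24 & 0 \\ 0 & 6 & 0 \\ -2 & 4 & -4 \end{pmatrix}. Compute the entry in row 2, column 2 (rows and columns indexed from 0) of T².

Characteristic polynomial: λ^3 + 4λ^2 - 36λ - 144 = (λ - 6)(λ + 4)(λ + 6), so the eigenvalues are -6, -4, 6.
λ=-4: eigenvector (0, 0, 1).
λ=6: eigenvector (2, 1, 0).
λ=-6: eigenvector (1, 0, 1).
P = [[0, 2, 1], [0, 1, 0], [1, 0, 1]], D = diag(-4, 6, -6), P⁻¹ = [[-1, 2, 1], [0, 1, 0], [1, -2, 0]].
T² = P·diag(16, 36, 36)·P⁻¹ = [[36, 0, 0], [0, 36, 0], [20, -40, 16]].
The requested entry is 16.

16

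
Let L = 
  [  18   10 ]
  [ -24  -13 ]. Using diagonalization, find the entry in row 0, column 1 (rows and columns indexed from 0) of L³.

190

Characteristic polynomial: r^2 - 5r + 6 = (r - 3)(r - 2), so the eigenvalues are 2, 3.
r=2: eigenvector (5, -8).
r=3: eigenvector (2, -3).
P = [[5, 2], [-8, -3]], D = diag(2, 3), P⁻¹ = [[-3, -2], [8, 5]].
L³ = P·diag(8, 27)·P⁻¹ = [[312, 190], [-456, -277]].
The requested entry is 190.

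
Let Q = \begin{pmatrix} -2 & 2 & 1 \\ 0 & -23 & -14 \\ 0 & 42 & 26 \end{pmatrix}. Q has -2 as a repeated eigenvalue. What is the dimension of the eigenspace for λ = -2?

Q + 2I = [[0, 2, 1], [0, -21, -14], [0, 42, 28]].
This matrix has rank 2, so its null space has dimension 3 − 2 = 1.

1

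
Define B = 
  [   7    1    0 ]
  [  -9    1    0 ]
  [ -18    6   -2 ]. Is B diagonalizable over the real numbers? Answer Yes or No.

Characteristic polynomial: p(s) = s^3 - 6s^2 + 32 = (s - 4)^2(s + 2).
s = 4 has algebraic multiplicity 2; rank(B − 4I) = 2, so geometric multiplicity = 1.
Geometric multiplicity < algebraic multiplicity, so B is not diagonalizable.

No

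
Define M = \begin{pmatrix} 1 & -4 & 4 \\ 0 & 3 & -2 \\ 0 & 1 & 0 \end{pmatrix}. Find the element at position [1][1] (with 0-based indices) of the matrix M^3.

15

Characteristic polynomial: s^3 - 4s^2 + 5s - 2 = (s - 2)(s - 1)^2, so the eigenvalues are 1, 1, 2.
s=1: eigenvector (1, 0, 0).
s=1: eigenvector (0, 1, 1).
s=2: eigenvector (4, -2, -1).
P = [[1, 0, 4], [0, 1, -2], [0, 1, -1]], D = diag(1, 1, 2), P⁻¹ = [[1, 4, -4], [0, -1, 2], [0, -1, 1]].
M³ = P·diag(1, 1, 8)·P⁻¹ = [[1, -28, 28], [0, 15, -14], [0, 7, -6]].
The requested entry is 15.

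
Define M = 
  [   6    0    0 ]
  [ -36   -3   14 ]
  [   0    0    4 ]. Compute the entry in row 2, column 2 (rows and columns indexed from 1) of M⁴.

81

Characteristic polynomial: λ^3 - 7λ^2 - 6λ + 72 = (λ - 6)(λ - 4)(λ + 3), so the eigenvalues are -3, 4, 6.
λ=6: eigenvector (1, -4, 0).
λ=-3: eigenvector (0, 1, 0).
λ=4: eigenvector (0, 2, 1).
P = [[1, 0, 0], [-4, 1, 2], [0, 0, 1]], D = diag(6, -3, 4), P⁻¹ = [[1, 0, 0], [4, 1, -2], [0, 0, 1]].
M⁴ = P·diag(1296, 81, 256)·P⁻¹ = [[1296, 0, 0], [-4860, 81, 350], [0, 0, 256]].
The requested entry is 81.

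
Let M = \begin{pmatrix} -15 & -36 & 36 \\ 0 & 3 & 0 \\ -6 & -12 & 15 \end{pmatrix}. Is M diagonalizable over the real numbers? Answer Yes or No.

Characteristic polynomial: p(λ) = λ^3 - 3λ^2 - 9λ + 27 = (λ - 3)^2(λ + 3).
λ = 3 has algebraic multiplicity 2; rank(M − 3I) = 1, so geometric multiplicity = 2.
Every eigenvalue has geometric = algebraic multiplicity, so M is diagonalizable.

Yes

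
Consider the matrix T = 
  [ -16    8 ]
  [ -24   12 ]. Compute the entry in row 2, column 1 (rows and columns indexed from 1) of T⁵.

-6144

Characteristic polynomial: s^2 + 4s = s(s + 4), so the eigenvalues are -4, 0.
s=-4: eigenvector (-2, -3).
s=0: eigenvector (1, 2).
P = [[-2, 1], [-3, 2]], D = diag(-4, 0), P⁻¹ = [[-2, 1], [-3, 2]].
T⁵ = P·diag(-1024, 0)·P⁻¹ = [[-4096, 2048], [-6144, 3072]].
The requested entry is -6144.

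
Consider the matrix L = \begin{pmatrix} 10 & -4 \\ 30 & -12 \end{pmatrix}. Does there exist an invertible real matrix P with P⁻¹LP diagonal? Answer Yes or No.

Characteristic polynomial: p(t) = t^2 + 2t = t(t + 2).
All 2 eigenvalues are distinct, so L is diagonalizable.

Yes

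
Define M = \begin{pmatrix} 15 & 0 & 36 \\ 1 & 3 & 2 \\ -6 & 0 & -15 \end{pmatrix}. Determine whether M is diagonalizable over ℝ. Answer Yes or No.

No

Characteristic polynomial: p(r) = r^3 - 3r^2 - 9r + 27 = (r - 3)^2(r + 3).
r = 3 has algebraic multiplicity 2; rank(M − 3I) = 2, so geometric multiplicity = 1.
Geometric multiplicity < algebraic multiplicity, so M is not diagonalizable.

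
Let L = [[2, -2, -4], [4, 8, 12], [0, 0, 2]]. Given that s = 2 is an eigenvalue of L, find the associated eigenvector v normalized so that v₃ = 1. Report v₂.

-2

L − 2I = [[0, -2, -4], [4, 6, 12], [0, 0, 0]].
Solving (L − 2I)v = 0 gives the eigenspace spanned by (0, -2, 1).
With v₃ = 1, v = (0, -2, 1), so v₂ = -2.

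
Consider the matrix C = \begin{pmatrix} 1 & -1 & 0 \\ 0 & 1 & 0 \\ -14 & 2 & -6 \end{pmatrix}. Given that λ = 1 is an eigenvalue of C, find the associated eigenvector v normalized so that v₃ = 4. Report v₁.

-2

C − 1I = [[0, -1, 0], [0, 0, 0], [-14, 2, -7]].
Solving (C − 1I)v = 0 gives the eigenspace spanned by (-2, 0, 4).
With v₃ = 4, v = (-2, 0, 4), so v₁ = -2.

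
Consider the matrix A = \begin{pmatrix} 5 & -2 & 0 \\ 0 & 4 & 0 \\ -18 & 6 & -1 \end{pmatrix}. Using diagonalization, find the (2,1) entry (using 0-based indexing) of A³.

Characteristic polynomial: μ^3 - 8μ^2 + 11μ + 20 = (μ - 5)(μ - 4)(μ + 1), so the eigenvalues are -1, 4, 5.
μ=5: eigenvector (1, 0, -3).
μ=4: eigenvector (2, 1, -6).
μ=-1: eigenvector (0, 0, 1).
P = [[1, 2, 0], [0, 1, 0], [-3, -6, 1]], D = diag(5, 4, -1), P⁻¹ = [[1, -2, 0], [0, 1, 0], [3, 0, 1]].
A³ = P·diag(125, 64, -1)·P⁻¹ = [[125, -122, 0], [0, 64, 0], [-378, 366, -1]].
The requested entry is 366.

366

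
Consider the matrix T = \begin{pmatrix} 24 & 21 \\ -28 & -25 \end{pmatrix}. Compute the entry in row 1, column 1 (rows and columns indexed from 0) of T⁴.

Characteristic polynomial: λ^2 + λ - 12 = (λ - 3)(λ + 4), so the eigenvalues are -4, 3.
λ=3: eigenvector (1, -1).
λ=-4: eigenvector (-3, 4).
P = [[1, -3], [-1, 4]], D = diag(3, -4), P⁻¹ = [[4, 3], [1, 1]].
T⁴ = P·diag(81, 256)·P⁻¹ = [[-444, -525], [700, 781]].
The requested entry is 781.

781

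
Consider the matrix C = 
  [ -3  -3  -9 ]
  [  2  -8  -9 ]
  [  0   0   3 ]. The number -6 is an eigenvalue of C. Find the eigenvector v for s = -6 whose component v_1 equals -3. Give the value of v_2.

-3

C + 6I = [[3, -3, -9], [2, -2, -9], [0, 0, 9]].
Solving (C + 6I)v = 0 gives the eigenspace spanned by (-3, -3, 0).
With v_1 = -3, v = (-3, -3, 0), so v_2 = -3.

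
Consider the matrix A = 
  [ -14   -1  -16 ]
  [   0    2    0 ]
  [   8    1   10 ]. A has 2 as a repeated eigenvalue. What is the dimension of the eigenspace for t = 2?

1

A − 2I = [[-16, -1, -16], [0, 0, 0], [8, 1, 8]].
This matrix has rank 2, so its null space has dimension 3 − 2 = 1.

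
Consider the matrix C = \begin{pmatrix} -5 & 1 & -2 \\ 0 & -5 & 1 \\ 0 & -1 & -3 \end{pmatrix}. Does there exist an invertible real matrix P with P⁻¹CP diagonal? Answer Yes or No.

No

Characteristic polynomial: p(s) = s^3 + 13s^2 + 56s + 80 = (s + 4)^2(s + 5).
s = -4 has algebraic multiplicity 2; rank(C + 4I) = 2, so geometric multiplicity = 1.
Geometric multiplicity < algebraic multiplicity, so C is not diagonalizable.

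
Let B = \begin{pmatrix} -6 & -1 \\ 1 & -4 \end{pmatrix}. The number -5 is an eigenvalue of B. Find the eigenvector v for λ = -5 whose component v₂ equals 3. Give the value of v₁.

B + 5I = [[-1, -1], [1, 1]].
Solving (B + 5I)v = 0 gives the eigenspace spanned by (-3, 3).
With v₂ = 3, v = (-3, 3), so v₁ = -3.

-3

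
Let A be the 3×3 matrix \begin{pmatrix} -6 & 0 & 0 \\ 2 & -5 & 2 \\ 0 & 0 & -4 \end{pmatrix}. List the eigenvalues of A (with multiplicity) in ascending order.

Characteristic polynomial: p(μ) = μ^3 + 15μ^2 + 74μ + 120 = (μ + 4)(μ + 5)(μ + 6).
Roots (with multiplicity): -6, -5, -4.

-6, -5, -4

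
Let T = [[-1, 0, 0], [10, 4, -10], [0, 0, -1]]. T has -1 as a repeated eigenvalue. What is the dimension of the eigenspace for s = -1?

2

T + 1I = [[0, 0, 0], [10, 5, -10], [0, 0, 0]].
This matrix has rank 1, so its null space has dimension 3 − 1 = 2.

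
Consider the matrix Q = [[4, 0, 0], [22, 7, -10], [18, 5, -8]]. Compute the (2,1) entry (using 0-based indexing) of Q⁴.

Characteristic polynomial: r^3 - 3r^2 - 10r + 24 = (r - 4)(r - 2)(r + 3), so the eigenvalues are -3, 2, 4.
r=4: eigenvector (1, 6, 4).
r=2: eigenvector (0, 2, 1).
r=-3: eigenvector (0, -1, -1).
P = [[1, 0, 0], [6, 2, -1], [4, 1, -1]], D = diag(4, 2, -3), P⁻¹ = [[1, 0, 0], [-2, 1, -1], [2, 1, -2]].
Q⁴ = P·diag(256, 16, 81)·P⁻¹ = [[256, 0, 0], [1310, -49, 130], [830, -65, 146]].
The requested entry is -65.

-65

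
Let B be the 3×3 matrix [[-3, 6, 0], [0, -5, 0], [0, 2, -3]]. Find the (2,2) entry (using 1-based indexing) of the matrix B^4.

Characteristic polynomial: μ^3 + 11μ^2 + 39μ + 45 = (μ + 3)^2(μ + 5), so the eigenvalues are -5, -3, -3.
μ=-3: eigenvector (1, 0, 0).
μ=-5: eigenvector (-3, 1, -1).
μ=-3: eigenvector (1, 0, 1).
P = [[1, -3, 1], [0, 1, 0], [0, -1, 1]], D = diag(-3, -5, -3), P⁻¹ = [[1, 2, -1], [0, 1, 0], [0, 1, 1]].
B⁴ = P·diag(81, 625, 81)·P⁻¹ = [[81, -1632, 0], [0, 625, 0], [0, -544, 81]].
The requested entry is 625.

625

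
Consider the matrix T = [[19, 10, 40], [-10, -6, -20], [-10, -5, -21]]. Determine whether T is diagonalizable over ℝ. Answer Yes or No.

Characteristic polynomial: p(λ) = λ^3 + 8λ^2 + 13λ + 6 = (λ + 1)^2(λ + 6).
λ = -1 has algebraic multiplicity 2; rank(T + 1I) = 1, so geometric multiplicity = 2.
Every eigenvalue has geometric = algebraic multiplicity, so T is diagonalizable.

Yes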